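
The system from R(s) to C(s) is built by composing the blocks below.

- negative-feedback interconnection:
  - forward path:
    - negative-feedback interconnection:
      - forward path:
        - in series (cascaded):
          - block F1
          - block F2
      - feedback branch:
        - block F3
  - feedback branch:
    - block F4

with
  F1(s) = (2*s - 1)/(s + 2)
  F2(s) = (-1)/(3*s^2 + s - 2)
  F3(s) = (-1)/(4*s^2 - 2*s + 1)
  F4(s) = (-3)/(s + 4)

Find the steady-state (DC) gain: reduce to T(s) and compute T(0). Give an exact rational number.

Reducing step by step:

1. cascade F1, F2 gives (1 - 2*s)/(3*s^3 + 7*s^2 - 4)
2. feedback reduction of (F1*F2), F3 gives (-8*s^3 + 8*s^2 - 4*s + 1)/(12*s^5 + 22*s^4 - 11*s^3 - 9*s^2 + 10*s - 5)
3. reduce the feedback loop with forward [(F1*F2)/(1+(F1*F2)*F3)] and return F4 gives (-8*s^4 - 24*s^3 + 28*s^2 - 15*s + 4)/(12*s^6 + 70*s^5 + 77*s^4 - 29*s^3 - 50*s^2 + 47*s - 23)
Evaluating the step-3 result (the overall T(s)) at s = 0 gives T(0) = 4/(-23) = -4/23.

Answer: -4/23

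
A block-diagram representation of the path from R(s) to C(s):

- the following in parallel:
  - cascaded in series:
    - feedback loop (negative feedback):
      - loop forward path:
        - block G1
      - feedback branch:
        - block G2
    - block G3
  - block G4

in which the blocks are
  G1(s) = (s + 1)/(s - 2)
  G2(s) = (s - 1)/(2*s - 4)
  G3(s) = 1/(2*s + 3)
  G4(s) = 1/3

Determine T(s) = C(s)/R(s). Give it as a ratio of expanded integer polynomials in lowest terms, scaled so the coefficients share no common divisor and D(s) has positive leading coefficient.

Answer: (6*s^3 - s^2 - 16*s + 9)/(18*s^3 - 21*s^2 - 30*s + 63)

Working:
[1] reduce the feedback loop with forward G1 and return G2: (2*s^2 - 2*s - 4)/(3*s^2 - 8*s + 7)
[2] multiply [G1/(1+G1*G2)], G3 (series): (2*s^2 - 2*s - 4)/(6*s^3 - 7*s^2 - 10*s + 21)
[3] combine ([G1/(1+G1*G2)]*G3), G4 in parallel, which is the overall transfer function T(s) = C(s)/R(s) in lowest terms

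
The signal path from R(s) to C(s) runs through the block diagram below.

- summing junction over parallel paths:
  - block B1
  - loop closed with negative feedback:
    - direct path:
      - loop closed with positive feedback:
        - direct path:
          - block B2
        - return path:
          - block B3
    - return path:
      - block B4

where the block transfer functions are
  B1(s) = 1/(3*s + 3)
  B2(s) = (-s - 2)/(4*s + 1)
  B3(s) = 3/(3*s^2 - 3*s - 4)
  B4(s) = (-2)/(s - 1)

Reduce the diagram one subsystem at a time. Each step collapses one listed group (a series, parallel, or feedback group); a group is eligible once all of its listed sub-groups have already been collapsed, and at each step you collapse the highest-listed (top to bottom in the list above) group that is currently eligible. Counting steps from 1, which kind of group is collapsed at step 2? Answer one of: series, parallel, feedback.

1. collapse the loop (B2 forward, B3 return)
2. apply the feedback formula to [B2/(1-B2*B3)], B4
3. reduce the parallel group B1, [[B2/(1-B2*B3)]/(1+[B2/(1-B2*B3)]*B4)]
Step 2 collapses a feedback group.

Final answer: feedback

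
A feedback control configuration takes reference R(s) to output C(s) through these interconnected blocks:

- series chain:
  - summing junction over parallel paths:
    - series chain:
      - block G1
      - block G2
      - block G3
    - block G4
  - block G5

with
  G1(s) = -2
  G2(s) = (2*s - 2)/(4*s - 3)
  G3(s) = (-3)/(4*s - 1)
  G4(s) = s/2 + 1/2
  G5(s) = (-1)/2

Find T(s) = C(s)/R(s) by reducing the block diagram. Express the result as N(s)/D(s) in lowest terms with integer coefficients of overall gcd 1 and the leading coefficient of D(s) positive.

First reduce the diagram to T(s).

Step 1. series reduction of G1, G2, G3, giving (12*s - 12)/(16*s^2 - 16*s + 3)
Step 2. combine (G1*G2*G3), G4 in parallel, giving (16*s^3 + 11*s - 21)/(32*s^2 - 32*s + 6)
Step 3. reduce the series chain ((G1*G2*G3)+G4), G5, which is the overall transfer function T(s) = C(s)/R(s) in lowest terms

Answer: (-16*s^3 - 11*s + 21)/(64*s^2 - 64*s + 12)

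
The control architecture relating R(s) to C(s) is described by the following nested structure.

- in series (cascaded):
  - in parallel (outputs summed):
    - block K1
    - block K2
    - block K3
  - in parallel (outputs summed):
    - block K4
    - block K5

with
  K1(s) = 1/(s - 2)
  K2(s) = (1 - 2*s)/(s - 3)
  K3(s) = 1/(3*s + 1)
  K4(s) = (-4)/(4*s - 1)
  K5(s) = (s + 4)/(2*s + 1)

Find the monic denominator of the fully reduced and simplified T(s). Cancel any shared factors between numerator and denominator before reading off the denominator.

Step 1. reduce the parallel group K1, K2, K3 -> (-6*s^3 + 17*s^2 - 14*s + 1)/(3*s^3 - 14*s^2 + 13*s + 6)
Step 2. sum the parallel branches K4, K5 -> (4*s^2 + 7*s - 8)/(8*s^2 + 2*s - 1)
Step 3. series reduction of (K1+K2+K3), (K4+K5) -> (-24*s^5 + 26*s^4 + 111*s^3 - 230*s^2 + 119*s - 8)/(24*s^5 - 106*s^4 + 73*s^3 + 88*s^2 - s - 6)
The result of step 3 is T(s) in lowest terms. Its denominator has leading coefficient 24; dividing the denominator through by 24 makes it monic.

Therefore the answer is s^5 - 53*s^4/12 + 73*s^3/24 + 11*s^2/3 - s/24 - 1/4.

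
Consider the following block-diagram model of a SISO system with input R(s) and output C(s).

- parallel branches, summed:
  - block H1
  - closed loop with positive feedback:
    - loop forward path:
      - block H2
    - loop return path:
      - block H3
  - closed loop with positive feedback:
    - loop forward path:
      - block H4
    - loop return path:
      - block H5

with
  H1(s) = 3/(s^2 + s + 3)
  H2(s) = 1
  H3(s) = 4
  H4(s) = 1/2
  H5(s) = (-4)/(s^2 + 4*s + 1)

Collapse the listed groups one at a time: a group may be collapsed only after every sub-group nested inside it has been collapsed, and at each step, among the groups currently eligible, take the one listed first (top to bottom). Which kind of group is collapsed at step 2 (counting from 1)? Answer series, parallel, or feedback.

The answer is feedback.

Reasoning:
Step 1 - collapse the loop (H2 forward, H3 return)
Step 2 - reduce the feedback loop with forward H4 and return H5
Step 3 - sum the parallel branches H1, [H2/(1-H2*H3)], [H4/(1-H4*H5)]
At step 2 the group reduced is feedback.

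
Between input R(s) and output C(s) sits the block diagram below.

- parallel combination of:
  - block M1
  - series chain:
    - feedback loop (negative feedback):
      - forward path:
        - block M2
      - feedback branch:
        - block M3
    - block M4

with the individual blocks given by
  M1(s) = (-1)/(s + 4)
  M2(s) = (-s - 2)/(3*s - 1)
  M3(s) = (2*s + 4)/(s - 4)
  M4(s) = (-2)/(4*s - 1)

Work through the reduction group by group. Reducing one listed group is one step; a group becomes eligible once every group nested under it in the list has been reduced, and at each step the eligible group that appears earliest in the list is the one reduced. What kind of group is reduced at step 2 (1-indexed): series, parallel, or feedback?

[1] close the feedback loop around M2, M3
[2] multiply [M2/(1+M2*M3)], M4 (series)
[3] sum the parallel branches M1, ([M2/(1+M2*M3)]*M4)
Step 2: series.

Final answer: series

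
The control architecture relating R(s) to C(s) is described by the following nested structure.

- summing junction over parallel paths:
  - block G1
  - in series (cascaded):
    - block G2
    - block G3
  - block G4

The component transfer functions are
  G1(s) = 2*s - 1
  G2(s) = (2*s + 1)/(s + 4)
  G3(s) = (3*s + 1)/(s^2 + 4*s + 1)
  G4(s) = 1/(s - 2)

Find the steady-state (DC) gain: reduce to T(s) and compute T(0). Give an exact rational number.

(1) cascade G2, G3; result (6*s^2 + 5*s + 1)/(s^3 + 8*s^2 + 17*s + 4)
(2) combine G1, (G2*G3), G4 in parallel; result (2*s^5 + 11*s^4 + 3*s^3 - 60*s^2 + 22*s + 10)/(s^4 + 6*s^3 + s^2 - 30*s - 8)
Step 2 gives the overall T(s). Then T(0) = 10/(-8) = -5/4.

Final answer: -5/4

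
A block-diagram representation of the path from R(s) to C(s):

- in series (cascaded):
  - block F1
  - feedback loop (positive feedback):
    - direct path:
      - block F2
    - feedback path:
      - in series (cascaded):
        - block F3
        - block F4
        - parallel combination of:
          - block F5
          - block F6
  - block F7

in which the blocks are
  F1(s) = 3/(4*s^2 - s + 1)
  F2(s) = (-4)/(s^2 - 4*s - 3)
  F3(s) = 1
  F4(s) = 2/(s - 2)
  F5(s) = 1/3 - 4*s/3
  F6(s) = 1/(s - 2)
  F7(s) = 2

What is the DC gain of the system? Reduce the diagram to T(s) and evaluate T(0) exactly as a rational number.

1. add F5, F6 (parallel): (-4*s^2 + 9*s + 1)/(3*s - 6)
2. cascade F3, F4, (F5+F6): (-8*s^2 + 18*s + 2)/(3*s^2 - 12*s + 12)
3. collapse the loop (F2 forward, (F3*F4*(F5+F6)) return): (-12*s^2 + 48*s - 48)/(3*s^4 - 24*s^3 + 19*s^2 + 60*s - 28)
4. cascade F1, [F2/(1-F2*(F3*F4*(F5+F6)))], F7: (-72*s^2 + 288*s - 288)/(12*s^6 - 99*s^5 + 103*s^4 + 197*s^3 - 153*s^2 + 88*s - 28)
The step-4 result is T(s). Setting s = 0: T(0) = -288/(-28) = 72/7.

Answer: 72/7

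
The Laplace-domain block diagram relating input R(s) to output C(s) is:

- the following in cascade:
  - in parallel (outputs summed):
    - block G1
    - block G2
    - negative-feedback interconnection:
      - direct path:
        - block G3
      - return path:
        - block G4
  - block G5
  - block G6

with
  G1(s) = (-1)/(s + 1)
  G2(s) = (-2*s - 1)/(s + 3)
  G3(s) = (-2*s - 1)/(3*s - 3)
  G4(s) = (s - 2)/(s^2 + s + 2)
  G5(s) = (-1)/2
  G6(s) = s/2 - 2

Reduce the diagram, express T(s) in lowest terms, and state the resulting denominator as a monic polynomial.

The answer is s^5 + 10*s^4/3 + 7*s^3/3 + 14*s^2/3 + 2*s/3 - 4.

Reasoning:
Step 1: close the feedback loop around G3, G4 = (-2*s^3 - 3*s^2 - 5*s - 2)/(3*s^3 - 2*s^2 + 6*s - 4)
Step 2: add G1, G2, [G3/(1+G3*G4)] (parallel) = (-8*s^5 - 19*s^4 - 39*s^3 - 39*s^2 - 31*s + 10)/(3*s^5 + 10*s^4 + 7*s^3 + 14*s^2 + 2*s - 12)
Step 3: cascade (G1+G2+[G3/(1+G3*G4)]), G5, G6 = (8*s^6 - 13*s^5 - 37*s^4 - 117*s^3 - 125*s^2 - 134*s + 40)/(12*s^5 + 40*s^4 + 28*s^3 + 56*s^2 + 8*s - 48)
The result of step 3 is T(s) in lowest terms. Its denominator has leading coefficient 12; dividing the denominator through by 12 makes it monic.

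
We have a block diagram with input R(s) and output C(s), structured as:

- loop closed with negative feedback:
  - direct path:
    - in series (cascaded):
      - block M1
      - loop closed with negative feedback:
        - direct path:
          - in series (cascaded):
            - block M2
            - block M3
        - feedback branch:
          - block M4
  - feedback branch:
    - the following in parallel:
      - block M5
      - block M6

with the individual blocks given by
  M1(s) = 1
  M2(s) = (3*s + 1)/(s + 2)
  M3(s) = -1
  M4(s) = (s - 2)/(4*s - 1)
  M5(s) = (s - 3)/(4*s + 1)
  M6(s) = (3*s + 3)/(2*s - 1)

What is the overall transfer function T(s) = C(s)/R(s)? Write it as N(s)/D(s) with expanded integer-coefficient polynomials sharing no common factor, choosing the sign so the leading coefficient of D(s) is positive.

(1) reduce the series chain M2, M3, giving (-3*s - 1)/(s + 2)
(2) reduce the feedback loop with forward (M2*M3) and return M4, giving (-12*s^2 - s + 1)/(s^2 + 12*s)
(3) multiply M1, [(M2*M3)/(1+(M2*M3)*M4)] (series), giving (-12*s^2 - s + 1)/(s^2 + 12*s)
(4) combine M5, M6 in parallel, giving (14*s^2 + 8*s + 6)/(8*s^2 - 2*s - 1)
(5) reduce the feedback loop with forward (M1*[(M2*M3)/(1+(M2*M3)*M4)]) and return (M5+M6); the result is T(s) itself (integer coefficients, no common factor, positive leading denominator coefficient)

Therefore the answer is (96*s^4 - 16*s^3 - 22*s^2 + s + 1)/(160*s^4 + 16*s^3 + 91*s^2 + 10*s - 6).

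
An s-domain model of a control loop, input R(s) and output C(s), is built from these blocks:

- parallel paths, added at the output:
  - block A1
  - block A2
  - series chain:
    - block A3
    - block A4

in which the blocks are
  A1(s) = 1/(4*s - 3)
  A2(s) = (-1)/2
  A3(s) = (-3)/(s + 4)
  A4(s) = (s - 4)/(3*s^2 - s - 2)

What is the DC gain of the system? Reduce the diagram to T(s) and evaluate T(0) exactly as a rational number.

Reducing step by step:

Step 1 - combine A3, A4 in series -> (12 - 3*s)/(3*s^3 + 11*s^2 - 6*s - 8)
Step 2 - add A1, A2, (A3*A4) (parallel) -> (-12*s^4 - 29*s^3 + 55*s^2 + 116*s - 112)/(24*s^4 + 70*s^3 - 114*s^2 - 28*s + 48)
The step-2 result is T(s). Setting s = 0: T(0) = -112/48 = -7/3.

Answer: -7/3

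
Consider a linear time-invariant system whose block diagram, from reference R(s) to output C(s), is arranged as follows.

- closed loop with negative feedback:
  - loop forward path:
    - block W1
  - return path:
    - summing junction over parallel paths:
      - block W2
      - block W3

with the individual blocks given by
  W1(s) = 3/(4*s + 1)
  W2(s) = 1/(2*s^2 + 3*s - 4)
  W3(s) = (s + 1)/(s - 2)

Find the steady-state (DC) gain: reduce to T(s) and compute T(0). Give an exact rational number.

[1] parallel reduction of W2, W3 = (2*s^3 + 5*s^2 - 6)/(2*s^3 - s^2 - 10*s + 8)
[2] collapse the loop (W1 forward, (W2+W3) return) = (6*s^3 - 3*s^2 - 30*s + 24)/(8*s^4 + 4*s^3 - 26*s^2 + 22*s - 10)
Evaluating the step-2 result (the overall T(s)) at s = 0 gives T(0) = 24/(-10) = -12/5.

Answer: -12/5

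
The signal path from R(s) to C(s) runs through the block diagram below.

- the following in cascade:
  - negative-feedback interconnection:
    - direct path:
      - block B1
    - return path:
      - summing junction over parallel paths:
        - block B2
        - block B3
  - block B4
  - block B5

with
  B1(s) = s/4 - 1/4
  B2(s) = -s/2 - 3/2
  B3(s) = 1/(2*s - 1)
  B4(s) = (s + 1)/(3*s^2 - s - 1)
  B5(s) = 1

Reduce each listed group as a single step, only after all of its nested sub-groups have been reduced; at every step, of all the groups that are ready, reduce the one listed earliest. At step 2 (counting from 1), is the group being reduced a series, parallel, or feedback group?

Answer: feedback

Working:
1. parallel reduction of B2, B3
2. apply the feedback formula to B1, (B2+B3)
3. combine [B1/(1+B1*(B2+B3))], B4, B5 in series
Step 2 collapses a feedback group.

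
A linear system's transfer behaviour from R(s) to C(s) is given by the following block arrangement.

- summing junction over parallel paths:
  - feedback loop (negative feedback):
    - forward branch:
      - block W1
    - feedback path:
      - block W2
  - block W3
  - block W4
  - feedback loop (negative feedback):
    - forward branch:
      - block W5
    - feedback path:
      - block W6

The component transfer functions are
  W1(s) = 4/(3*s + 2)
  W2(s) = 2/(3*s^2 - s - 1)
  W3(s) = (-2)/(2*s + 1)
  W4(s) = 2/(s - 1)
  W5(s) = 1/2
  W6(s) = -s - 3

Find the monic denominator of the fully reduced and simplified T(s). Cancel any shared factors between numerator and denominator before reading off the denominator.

The answer is s^6 + 5*s^5/6 - 25*s^4/18 - 4*s^3/9 + 13*s^2/18 - 7*s/18 - 1/3.

Reasoning:
Step 1: collapse the loop (W1 forward, W2 return): (12*s^2 - 4*s - 4)/(9*s^3 + 3*s^2 - 5*s + 6)
Step 2: feedback reduction of W5, W6: (-1)/(s + 1)
Step 3: add [W1/(1+W1*W2)], W3, W4, [W5/(1+W5*W6)] (parallel): (24*s^5 + 67*s^4 + 30*s^3 - 28*s^2 + 29*s + 34)/(18*s^6 + 15*s^5 - 25*s^4 - 8*s^3 + 13*s^2 - 7*s - 6)
No further cancellation is possible in the step-3 result, so that is T(s). Its denominator becomes monic after dividing by the leading coefficient 18.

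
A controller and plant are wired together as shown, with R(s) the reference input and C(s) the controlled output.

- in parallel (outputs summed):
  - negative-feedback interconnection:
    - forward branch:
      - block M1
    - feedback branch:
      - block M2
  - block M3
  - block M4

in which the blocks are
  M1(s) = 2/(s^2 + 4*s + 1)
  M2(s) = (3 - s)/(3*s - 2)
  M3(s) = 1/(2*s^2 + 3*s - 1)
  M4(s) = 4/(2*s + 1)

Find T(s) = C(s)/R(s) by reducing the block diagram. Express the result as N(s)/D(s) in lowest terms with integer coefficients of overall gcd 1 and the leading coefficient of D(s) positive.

Step 1 - apply the feedback formula to M1, M2 = (6*s - 4)/(3*s^3 + 10*s^2 - 7*s + 4)
Step 2 - combine [M1/(1+M1*M2)], M3, M4 in parallel - this is the overall T(s), already in the required normalized form

Therefore the answer is (24*s^5 + 146*s^4 + 107*s^3 - 122*s^2 + 67*s - 8)/(12*s^6 + 64*s^5 + 55*s^4 - 33*s^3 + 15*s^2 + 11*s - 4).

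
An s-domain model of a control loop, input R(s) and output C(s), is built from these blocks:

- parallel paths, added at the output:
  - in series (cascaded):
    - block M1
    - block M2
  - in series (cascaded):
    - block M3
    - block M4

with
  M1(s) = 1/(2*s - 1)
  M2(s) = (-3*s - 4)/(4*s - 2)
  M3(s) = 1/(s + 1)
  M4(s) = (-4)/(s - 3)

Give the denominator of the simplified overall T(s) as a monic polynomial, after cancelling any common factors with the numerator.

[1] combine M1, M2 in series gives (-3*s - 4)/(8*s^2 - 8*s + 2)
[2] cascade M3, M4 gives (-4)/(s^2 - 2*s - 3)
[3] add (M1*M2), (M3*M4) (parallel) gives (-3*s^3 - 30*s^2 + 49*s + 4)/(8*s^4 - 24*s^3 - 6*s^2 + 20*s - 6)
That last expression is T(s), already simplified. Scaling its denominator by 1/8 (the reciprocal of the leading coefficient) yields the monic denominator.

Answer: s^4 - 3*s^3 - 3*s^2/4 + 5*s/2 - 3/4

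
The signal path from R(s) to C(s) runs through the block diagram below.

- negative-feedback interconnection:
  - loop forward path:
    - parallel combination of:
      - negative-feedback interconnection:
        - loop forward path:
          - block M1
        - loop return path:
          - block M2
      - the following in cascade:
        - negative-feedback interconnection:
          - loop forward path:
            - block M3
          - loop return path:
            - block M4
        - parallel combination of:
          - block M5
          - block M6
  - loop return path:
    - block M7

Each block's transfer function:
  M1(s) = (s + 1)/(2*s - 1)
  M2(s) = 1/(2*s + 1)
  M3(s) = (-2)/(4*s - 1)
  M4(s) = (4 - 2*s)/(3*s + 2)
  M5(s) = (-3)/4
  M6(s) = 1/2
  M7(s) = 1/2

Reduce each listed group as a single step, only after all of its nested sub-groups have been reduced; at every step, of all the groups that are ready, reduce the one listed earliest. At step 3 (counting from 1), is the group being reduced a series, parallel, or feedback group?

Step 1. reduce the feedback loop with forward M1 and return M2
Step 2. reduce the feedback loop with forward M3 and return M4
Step 3. reduce the parallel group M5, M6
Step 4. cascade [M3/(1+M3*M4)], (M5+M6)
Step 5. combine [M1/(1+M1*M2)], ([M3/(1+M3*M4)]*(M5+M6)) in parallel
Step 6. collapse the loop (([M1/(1+M1*M2)]+([M3/(1+M3*M4)]*(M5+M6))) forward, M7 return)
Step 3 collapses a parallel group.

Therefore the answer is parallel.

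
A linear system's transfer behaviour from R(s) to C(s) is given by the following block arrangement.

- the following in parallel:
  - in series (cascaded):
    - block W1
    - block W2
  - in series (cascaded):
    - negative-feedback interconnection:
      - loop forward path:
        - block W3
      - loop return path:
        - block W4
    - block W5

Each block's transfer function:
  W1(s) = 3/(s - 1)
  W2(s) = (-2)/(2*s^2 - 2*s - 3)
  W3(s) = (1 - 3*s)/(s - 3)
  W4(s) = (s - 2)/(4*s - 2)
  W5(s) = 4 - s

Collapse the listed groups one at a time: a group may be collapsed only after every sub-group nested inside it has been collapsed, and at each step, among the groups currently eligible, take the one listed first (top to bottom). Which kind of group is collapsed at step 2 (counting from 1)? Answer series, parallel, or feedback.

Step 1: reduce the series chain W1, W2
Step 2: apply the feedback formula to W3, W4
Step 3: combine [W3/(1+W3*W4)], W5 in series
Step 4: sum the parallel branches (W1*W2), ([W3/(1+W3*W4)]*W5)
At step 2 the group reduced is feedback.

Final answer: feedback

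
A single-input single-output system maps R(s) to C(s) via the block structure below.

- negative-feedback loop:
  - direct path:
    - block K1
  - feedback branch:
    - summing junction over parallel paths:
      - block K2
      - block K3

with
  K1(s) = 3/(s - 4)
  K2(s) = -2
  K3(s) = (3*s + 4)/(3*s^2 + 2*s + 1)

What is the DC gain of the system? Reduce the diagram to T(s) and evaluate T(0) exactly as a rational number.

Answer: 3/2

Working:
Step 1: parallel reduction of K2, K3 -> (-6*s^2 - s + 2)/(3*s^2 + 2*s + 1)
Step 2: feedback reduction of K1, (K2+K3) -> (9*s^2 + 6*s + 3)/(3*s^3 - 28*s^2 - 10*s + 2)
The step-2 result is T(s). Setting s = 0: T(0) = 3/2.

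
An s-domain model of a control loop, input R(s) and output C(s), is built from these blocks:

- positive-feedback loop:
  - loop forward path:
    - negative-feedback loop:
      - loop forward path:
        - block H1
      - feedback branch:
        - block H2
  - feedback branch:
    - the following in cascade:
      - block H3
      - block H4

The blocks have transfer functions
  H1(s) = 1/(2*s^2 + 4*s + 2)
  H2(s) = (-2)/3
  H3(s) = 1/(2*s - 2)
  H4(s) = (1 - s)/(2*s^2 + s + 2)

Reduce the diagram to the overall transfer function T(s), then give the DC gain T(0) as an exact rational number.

(1) feedback reduction of H1, H2, giving 3/(6*s^2 + 12*s + 4)
(2) cascade H3, H4, giving (-1)/(4*s^2 + 2*s + 4)
(3) collapse the loop ([H1/(1+H1*H2)] forward, (H3*H4) return), giving (12*s^2 + 6*s + 12)/(24*s^4 + 60*s^3 + 64*s^2 + 56*s + 19)
The step-3 result is T(s). Setting s = 0: T(0) = 12/19.

Hence the answer: 12/19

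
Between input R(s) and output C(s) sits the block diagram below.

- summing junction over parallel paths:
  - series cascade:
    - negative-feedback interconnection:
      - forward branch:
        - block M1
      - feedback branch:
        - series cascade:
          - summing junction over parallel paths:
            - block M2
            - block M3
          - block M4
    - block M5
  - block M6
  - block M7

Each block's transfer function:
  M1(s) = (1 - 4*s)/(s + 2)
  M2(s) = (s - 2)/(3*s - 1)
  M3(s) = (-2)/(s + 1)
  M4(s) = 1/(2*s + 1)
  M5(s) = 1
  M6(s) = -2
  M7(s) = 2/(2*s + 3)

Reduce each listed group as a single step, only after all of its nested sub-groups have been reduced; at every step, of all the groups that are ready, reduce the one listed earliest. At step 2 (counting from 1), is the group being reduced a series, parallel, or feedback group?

Step 1: sum the parallel branches M2, M3
Step 2: multiply (M2+M3), M4 (series)
Step 3: close the feedback loop around M1, ((M2+M3)*M4)
Step 4: combine [M1/(1+M1*((M2+M3)*M4))], M5 in series
Step 5: sum the parallel branches ([M1/(1+M1*((M2+M3)*M4))]*M5), M6, M7
Step 2: series.

Answer: series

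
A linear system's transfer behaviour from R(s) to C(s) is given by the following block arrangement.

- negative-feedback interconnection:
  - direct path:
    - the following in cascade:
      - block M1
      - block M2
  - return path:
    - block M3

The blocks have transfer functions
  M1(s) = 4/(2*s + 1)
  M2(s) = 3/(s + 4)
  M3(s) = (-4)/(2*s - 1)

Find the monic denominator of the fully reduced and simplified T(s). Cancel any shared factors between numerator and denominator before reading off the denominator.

Step 1 - series reduction of M1, M2 -> 12/(2*s^2 + 9*s + 4)
Step 2 - close the feedback loop around (M1*M2), M3 -> (24*s - 12)/(4*s^3 + 16*s^2 - s - 52)
That last expression is T(s), already simplified. Scaling its denominator by 1/4 (the reciprocal of the leading coefficient) yields the monic denominator.

Hence the answer: s^3 + 4*s^2 - s/4 - 13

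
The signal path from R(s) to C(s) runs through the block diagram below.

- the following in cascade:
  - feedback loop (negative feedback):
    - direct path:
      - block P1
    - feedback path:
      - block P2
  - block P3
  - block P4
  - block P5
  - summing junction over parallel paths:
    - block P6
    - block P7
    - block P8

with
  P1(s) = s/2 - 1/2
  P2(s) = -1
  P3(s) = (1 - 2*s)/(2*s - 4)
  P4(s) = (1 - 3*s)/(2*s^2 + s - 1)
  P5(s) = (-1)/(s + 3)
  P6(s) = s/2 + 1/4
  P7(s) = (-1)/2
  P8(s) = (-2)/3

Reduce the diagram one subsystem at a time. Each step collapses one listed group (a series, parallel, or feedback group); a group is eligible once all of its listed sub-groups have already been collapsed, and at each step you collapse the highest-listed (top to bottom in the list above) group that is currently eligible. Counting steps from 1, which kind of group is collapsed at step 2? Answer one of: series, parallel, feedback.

The answer is parallel.

Reasoning:
Step 1. collapse the loop (P1 forward, P2 return)
Step 2. parallel reduction of P6, P7, P8
Step 3. series reduction of [P1/(1+P1*P2)], P3, P4, P5, (P6+P7+P8)
So the answer for step 2 is parallel.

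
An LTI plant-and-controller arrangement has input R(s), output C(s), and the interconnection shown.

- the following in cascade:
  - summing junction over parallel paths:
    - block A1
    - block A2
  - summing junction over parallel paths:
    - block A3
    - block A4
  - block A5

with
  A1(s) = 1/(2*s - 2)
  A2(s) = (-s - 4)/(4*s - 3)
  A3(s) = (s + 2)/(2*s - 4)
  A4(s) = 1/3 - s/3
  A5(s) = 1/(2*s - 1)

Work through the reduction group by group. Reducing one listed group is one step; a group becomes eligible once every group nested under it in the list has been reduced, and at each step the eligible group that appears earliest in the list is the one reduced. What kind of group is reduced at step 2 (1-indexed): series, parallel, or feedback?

The answer is parallel.

Reasoning:
1. parallel reduction of A1, A2
2. combine A3, A4 in parallel
3. reduce the series chain (A1+A2), (A3+A4), A5
So the answer for step 2 is parallel.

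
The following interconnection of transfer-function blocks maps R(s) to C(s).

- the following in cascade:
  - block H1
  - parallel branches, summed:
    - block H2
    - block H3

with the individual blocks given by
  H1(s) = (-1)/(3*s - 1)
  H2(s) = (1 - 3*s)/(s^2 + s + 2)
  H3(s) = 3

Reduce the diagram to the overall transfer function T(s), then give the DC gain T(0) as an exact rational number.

The answer is 7/2.

Reasoning:
Step 1: parallel reduction of H2, H3; result (3*s^2 + 7)/(s^2 + s + 2)
Step 2: reduce the series chain H1, (H2+H3); result (-3*s^2 - 7)/(3*s^3 + 2*s^2 + 5*s - 2)
Evaluating the step-2 result (the overall T(s)) at s = 0 gives T(0) = -7/(-2) = 7/2.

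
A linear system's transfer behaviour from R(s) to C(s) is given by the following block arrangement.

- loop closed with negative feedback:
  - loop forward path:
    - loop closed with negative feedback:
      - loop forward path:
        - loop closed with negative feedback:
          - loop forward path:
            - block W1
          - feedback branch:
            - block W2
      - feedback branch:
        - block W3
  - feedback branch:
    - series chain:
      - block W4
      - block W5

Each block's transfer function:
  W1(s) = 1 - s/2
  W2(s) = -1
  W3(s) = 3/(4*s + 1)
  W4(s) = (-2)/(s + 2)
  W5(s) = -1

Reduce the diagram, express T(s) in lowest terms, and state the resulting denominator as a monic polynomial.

(1) reduce the feedback loop with forward W1 and return W2, giving (2 - s)/s
(2) feedback reduction of [W1/(1+W1*W2)], W3, giving (-4*s^2 + 7*s + 2)/(4*s^2 - 2*s + 6)
(3) cascade W4, W5, giving 2/(s + 2)
(4) reduce the feedback loop with forward [[W1/(1+W1*W2)]/(1+[W1/(1+W1*W2)]*W3)] and return (W4*W5), giving (-4*s^3 - s^2 + 16*s + 4)/(4*s^3 - 2*s^2 + 16*s + 16)
T(s) is the step-4 result (common factors already cancelled). Leading coefficient of the denominator: 4. Divide through by 4 for the monic polynomial.

Therefore the answer is s^3 - s^2/2 + 4*s + 4.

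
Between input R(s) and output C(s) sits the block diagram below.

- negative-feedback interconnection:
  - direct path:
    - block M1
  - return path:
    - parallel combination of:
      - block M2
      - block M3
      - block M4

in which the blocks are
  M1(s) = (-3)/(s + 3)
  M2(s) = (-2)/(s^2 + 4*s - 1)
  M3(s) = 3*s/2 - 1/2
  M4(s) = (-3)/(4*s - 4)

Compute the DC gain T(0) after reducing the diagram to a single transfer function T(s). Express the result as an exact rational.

First reduce the diagram to T(s).

1. sum the parallel branches M2, M3, M4, giving (6*s^4 + 16*s^3 - 39*s^2 - 4*s + 9)/(4*s^3 + 12*s^2 - 20*s + 4)
2. collapse the loop (M1 forward, (M2+M3+M4) return), giving (12*s^3 + 36*s^2 - 60*s + 12)/(14*s^4 + 24*s^3 - 133*s^2 + 44*s + 15)
Step 2 gives the overall T(s). Then T(0) = 12/15 = 4/5.

Answer: 4/5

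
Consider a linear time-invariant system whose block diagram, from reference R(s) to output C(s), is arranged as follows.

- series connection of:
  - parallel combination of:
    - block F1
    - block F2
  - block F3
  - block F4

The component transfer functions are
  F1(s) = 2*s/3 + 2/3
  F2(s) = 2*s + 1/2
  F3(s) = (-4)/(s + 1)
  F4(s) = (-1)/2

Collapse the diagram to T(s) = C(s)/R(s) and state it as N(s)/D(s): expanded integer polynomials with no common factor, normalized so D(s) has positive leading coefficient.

First reduce the diagram to T(s).

Step 1 - sum the parallel branches F1, F2; result 8*s/3 + 7/6
Step 2 - combine (F1+F2), F3, F4 in series: this yields T(s), and no further normalization is needed

Answer: (16*s + 7)/(3*s + 3)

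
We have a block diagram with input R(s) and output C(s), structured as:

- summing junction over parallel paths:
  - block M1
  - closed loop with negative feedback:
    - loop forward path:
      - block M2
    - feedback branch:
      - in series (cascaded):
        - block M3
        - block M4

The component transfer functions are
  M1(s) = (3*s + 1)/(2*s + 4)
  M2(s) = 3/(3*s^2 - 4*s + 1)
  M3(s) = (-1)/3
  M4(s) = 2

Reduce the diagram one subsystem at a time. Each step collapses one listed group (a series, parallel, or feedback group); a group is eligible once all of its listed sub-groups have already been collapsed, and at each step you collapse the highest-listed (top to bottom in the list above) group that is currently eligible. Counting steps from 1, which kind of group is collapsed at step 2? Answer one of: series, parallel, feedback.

[1] cascade M3, M4
[2] collapse the loop (M2 forward, (M3*M4) return)
[3] reduce the parallel group M1, [M2/(1+M2*(M3*M4))]
Step 2 collapses a feedback group.

Therefore the answer is feedback.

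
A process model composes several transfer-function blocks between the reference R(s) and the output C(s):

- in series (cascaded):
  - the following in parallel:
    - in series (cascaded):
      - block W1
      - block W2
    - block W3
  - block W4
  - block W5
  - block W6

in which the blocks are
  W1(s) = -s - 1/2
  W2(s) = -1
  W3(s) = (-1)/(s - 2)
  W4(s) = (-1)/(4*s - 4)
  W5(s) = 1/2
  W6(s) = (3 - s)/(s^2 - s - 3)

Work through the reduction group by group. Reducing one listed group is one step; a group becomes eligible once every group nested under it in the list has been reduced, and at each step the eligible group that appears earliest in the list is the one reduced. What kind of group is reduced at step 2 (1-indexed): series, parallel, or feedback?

Step 1 - multiply W1, W2 (series)
Step 2 - sum the parallel branches (W1*W2), W3
Step 3 - combine ((W1*W2)+W3), W4, W5, W6 in series
The group at step 2 is a parallel group.

Final answer: parallel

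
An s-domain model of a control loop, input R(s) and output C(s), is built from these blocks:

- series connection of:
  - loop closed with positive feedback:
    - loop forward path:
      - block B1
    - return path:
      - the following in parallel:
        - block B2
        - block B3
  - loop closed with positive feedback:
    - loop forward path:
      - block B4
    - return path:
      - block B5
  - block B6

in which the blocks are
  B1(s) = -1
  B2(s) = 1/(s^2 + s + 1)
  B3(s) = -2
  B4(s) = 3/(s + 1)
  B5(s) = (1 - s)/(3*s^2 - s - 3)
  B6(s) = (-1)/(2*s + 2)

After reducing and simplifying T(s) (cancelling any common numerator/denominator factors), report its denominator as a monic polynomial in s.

First reduce the diagram to T(s).

Step 1: add B2, B3 (parallel), giving (-2*s^2 - 2*s - 1)/(s^2 + s + 1)
Step 2: apply the feedback formula to B1, (B2+B3), giving (s^2 + s + 1)/(s^2 + s)
Step 3: apply the feedback formula to B4, B5, giving (9*s^2 - 3*s - 9)/(3*s^3 + 2*s^2 - s - 6)
Step 4: cascade [B1/(1-B1*(B2+B3))], [B4/(1-B4*B5)], B6, giving (-9*s^4 - 6*s^3 + 3*s^2 + 12*s + 9)/(6*s^6 + 16*s^5 + 12*s^4 - 12*s^3 - 26*s^2 - 12*s)
The result of step 4 is T(s) in lowest terms. Its denominator has leading coefficient 6; dividing the denominator through by 6 makes it monic.

Answer: s^6 + 8*s^5/3 + 2*s^4 - 2*s^3 - 13*s^2/3 - 2*s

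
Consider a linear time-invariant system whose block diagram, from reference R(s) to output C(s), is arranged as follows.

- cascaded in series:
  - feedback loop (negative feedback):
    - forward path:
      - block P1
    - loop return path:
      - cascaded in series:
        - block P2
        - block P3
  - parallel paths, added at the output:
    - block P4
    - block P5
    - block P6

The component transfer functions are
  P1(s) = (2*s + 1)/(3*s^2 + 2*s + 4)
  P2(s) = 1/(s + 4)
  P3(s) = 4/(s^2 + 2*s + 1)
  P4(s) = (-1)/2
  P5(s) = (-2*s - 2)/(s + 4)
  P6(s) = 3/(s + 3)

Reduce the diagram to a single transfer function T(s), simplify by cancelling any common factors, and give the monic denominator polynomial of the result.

The answer is s^6 + 29*s^5/3 + 103*s^4/3 + 61*s^3 + 214*s^2/3 + 176*s/3 + 20.

Reasoning:
Step 1. series reduction of P2, P3: 4/(s^3 + 6*s^2 + 9*s + 4)
Step 2. reduce the feedback loop with forward P1 and return (P2*P3): (2*s^4 + 13*s^3 + 24*s^2 + 17*s + 4)/(3*s^5 + 20*s^4 + 43*s^3 + 54*s^2 + 52*s + 20)
Step 3. parallel reduction of P4, P5, P6: (-5*s^2 - 17*s)/(2*s^2 + 14*s + 24)
Step 4. reduce the series chain [P1/(1+P1*(P2*P3))], (P4+P5+P6): (-10*s^5 - 59*s^4 - 105*s^3 - 73*s^2 - 17*s)/(6*s^6 + 58*s^5 + 206*s^4 + 366*s^3 + 428*s^2 + 352*s + 120)
No further cancellation is possible in the step-4 result, so that is T(s). Its denominator becomes monic after dividing by the leading coefficient 6.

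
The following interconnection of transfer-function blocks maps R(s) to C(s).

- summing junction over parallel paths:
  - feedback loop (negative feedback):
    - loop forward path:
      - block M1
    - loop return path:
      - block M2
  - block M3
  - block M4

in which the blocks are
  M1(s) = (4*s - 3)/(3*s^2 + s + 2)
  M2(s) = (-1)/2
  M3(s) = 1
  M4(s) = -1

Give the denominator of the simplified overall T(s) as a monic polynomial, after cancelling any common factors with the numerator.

Answer: s^2 - s/3 + 7/6

Working:
Step 1: apply the feedback formula to M1, M2 gives (8*s - 6)/(6*s^2 - 2*s + 7)
Step 2: sum the parallel branches [M1/(1+M1*M2)], M3, M4 gives (8*s - 6)/(6*s^2 - 2*s + 7)
T(s) is the step-2 result (common factors already cancelled). Leading coefficient of the denominator: 6. Divide through by 6 for the monic polynomial.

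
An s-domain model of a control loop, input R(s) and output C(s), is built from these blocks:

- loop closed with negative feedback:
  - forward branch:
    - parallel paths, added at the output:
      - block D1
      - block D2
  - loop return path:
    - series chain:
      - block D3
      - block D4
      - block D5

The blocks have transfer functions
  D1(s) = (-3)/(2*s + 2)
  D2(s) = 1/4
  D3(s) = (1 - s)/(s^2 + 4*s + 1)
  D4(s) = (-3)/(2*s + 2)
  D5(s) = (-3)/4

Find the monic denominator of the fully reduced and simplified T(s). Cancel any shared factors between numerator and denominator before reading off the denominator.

Step 1: parallel reduction of D1, D2 = (s - 5)/(4*s + 4)
Step 2: combine D3, D4, D5 in series = (9 - 9*s)/(8*s^3 + 40*s^2 + 40*s + 8)
Step 3: feedback reduction of (D1+D2), (D3*D4*D5) = (8*s^4 - 160*s^2 - 192*s - 40)/(32*s^4 + 192*s^3 + 311*s^2 + 246*s - 13)
The result of step 3 is T(s) in lowest terms. Its denominator has leading coefficient 32; dividing the denominator through by 32 makes it monic.

Final answer: s^4 + 6*s^3 + 311*s^2/32 + 123*s/16 - 13/32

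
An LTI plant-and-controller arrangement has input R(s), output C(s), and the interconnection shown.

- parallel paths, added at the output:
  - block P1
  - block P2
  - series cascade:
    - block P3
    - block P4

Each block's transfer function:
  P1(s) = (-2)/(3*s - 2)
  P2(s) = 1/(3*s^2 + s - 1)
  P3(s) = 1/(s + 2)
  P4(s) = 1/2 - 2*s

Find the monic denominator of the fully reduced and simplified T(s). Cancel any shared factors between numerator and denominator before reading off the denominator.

1. cascade P3, P4 gives (1 - 4*s)/(2*s + 4)
2. parallel reduction of P1, P2, (P3*P4) gives (-36*s^4 + 9*s^3 - 5*s^2 - 9*s + 2)/(18*s^4 + 30*s^3 - 22*s^2 - 16*s + 8)
No further cancellation is possible in the step-2 result, so that is T(s). Its denominator becomes monic after dividing by the leading coefficient 18.

Answer: s^4 + 5*s^3/3 - 11*s^2/9 - 8*s/9 + 4/9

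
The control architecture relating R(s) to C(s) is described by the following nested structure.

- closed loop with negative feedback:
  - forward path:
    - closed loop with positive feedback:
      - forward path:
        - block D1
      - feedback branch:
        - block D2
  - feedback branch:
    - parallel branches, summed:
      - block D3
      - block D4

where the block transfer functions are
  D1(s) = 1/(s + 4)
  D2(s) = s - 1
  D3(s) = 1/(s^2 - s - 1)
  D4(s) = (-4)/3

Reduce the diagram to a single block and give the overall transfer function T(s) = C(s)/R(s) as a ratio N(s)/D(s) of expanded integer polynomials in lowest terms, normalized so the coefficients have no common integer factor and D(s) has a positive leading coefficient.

The answer is (3*s^2 - 3*s - 3)/(11*s^2 - 11*s - 8).

Reasoning:
Step 1 - reduce the feedback loop with forward D1 and return D2 -> 1/5
Step 2 - reduce the parallel group D3, D4 -> (-4*s^2 + 4*s + 7)/(3*s^2 - 3*s - 3)
Step 3 - close the feedback loop around [D1/(1-D1*D2)], (D3+D4); the result is T(s) itself (integer coefficients, no common factor, positive leading denominator coefficient)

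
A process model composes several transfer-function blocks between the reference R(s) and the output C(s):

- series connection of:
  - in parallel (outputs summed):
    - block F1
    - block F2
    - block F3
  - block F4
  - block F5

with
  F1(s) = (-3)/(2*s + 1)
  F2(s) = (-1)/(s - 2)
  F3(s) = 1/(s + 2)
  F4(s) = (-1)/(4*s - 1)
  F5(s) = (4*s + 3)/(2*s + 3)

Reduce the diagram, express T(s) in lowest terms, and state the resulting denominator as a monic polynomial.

Step 1: combine F1, F2, F3 in parallel; result (-3*s^2 - 8*s + 8)/(2*s^3 + s^2 - 8*s - 4)
Step 2: reduce the series chain (F1+F2+F3), F4, F5; result (12*s^3 + 41*s^2 - 8*s - 24)/(16*s^5 + 28*s^4 - 60*s^3 - 115*s^2 - 16*s + 12)
No further cancellation is possible in the step-2 result, so that is T(s). Its denominator becomes monic after dividing by the leading coefficient 16.

Final answer: s^5 + 7*s^4/4 - 15*s^3/4 - 115*s^2/16 - s + 3/4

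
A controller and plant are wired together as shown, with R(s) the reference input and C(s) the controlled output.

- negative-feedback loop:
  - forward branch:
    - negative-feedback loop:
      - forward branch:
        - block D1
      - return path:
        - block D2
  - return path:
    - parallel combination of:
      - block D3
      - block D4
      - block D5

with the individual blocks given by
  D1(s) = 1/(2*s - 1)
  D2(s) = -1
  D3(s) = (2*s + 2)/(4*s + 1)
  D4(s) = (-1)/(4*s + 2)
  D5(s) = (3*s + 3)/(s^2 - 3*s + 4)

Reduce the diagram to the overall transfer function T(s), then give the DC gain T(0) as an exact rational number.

Step 1: apply the feedback formula to D1, D2; result 1/(2*s - 2)
Step 2: reduce the parallel group D3, D4, D5; result (8*s^4 + 32*s^3 + 95*s^2 + 65*s + 18)/(16*s^4 - 36*s^3 + 30*s^2 + 42*s + 8)
Step 3: feedback reduction of [D1/(1+D1*D2)], (D3+D4+D5); result (16*s^4 - 36*s^3 + 30*s^2 + 42*s + 8)/(32*s^5 - 96*s^4 + 164*s^3 + 119*s^2 - 3*s + 2)
The step-3 result is T(s). Setting s = 0: T(0) = 8/2 = 4.

Hence the answer: 4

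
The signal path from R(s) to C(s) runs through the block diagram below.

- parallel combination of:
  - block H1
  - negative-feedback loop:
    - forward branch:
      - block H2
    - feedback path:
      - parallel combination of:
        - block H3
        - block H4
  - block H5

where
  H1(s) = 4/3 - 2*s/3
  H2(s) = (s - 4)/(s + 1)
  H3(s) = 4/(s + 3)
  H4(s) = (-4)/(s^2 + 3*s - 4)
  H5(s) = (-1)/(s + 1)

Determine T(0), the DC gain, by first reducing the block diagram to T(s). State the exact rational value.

First reduce the diagram to T(s).

Step 1. add H3, H4 (parallel) = (4*s^2 + 8*s - 28)/(s^3 + 6*s^2 + 5*s - 12)
Step 2. feedback reduction of H2, (H3+H4) = (s^4 + 2*s^3 - 19*s^2 - 32*s + 48)/(s^4 + 11*s^3 + 3*s^2 - 67*s + 100)
Step 3. sum the parallel branches H1, [H2/(1+H2*(H3+H4))], H5 = (-2*s^6 - 17*s^5 + 26*s^4 + 100*s^3 - 484*s^2 + 181*s + 244)/(3*s^5 + 36*s^4 + 42*s^3 - 192*s^2 + 99*s + 300)
The step-3 result is T(s). Setting s = 0: T(0) = 244/300 = 61/75.

Answer: 61/75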